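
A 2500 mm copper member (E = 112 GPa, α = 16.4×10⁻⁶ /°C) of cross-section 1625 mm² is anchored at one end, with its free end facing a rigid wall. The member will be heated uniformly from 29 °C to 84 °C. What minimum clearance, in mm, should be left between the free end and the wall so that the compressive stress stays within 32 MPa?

With no wall the member would lengthen by αΔT L = 16.4×10⁻⁶ × 55 × 2500 = 2.255 mm.
A stress of 32 MPa corresponds to the wall pushing the member back by σL/E = 32×2500/(112×10³) = 0.7143 mm.
The gap must absorb the remainder: g_min = 2.255 − 0.7143 = 1.541 mm.

g ≈ 1.54 mm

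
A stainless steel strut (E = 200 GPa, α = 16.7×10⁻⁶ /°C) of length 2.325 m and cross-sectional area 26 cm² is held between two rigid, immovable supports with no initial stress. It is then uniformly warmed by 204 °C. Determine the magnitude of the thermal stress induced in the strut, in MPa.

σ ≈ 681 MPa (compressive)

With length fixed, the mechanical strain must cancel the thermal strain αΔT = 16.7×10⁻⁶ × 204 = 3406.8×10⁻⁶.
Hence σ = E·αΔT = 200×10³ × 3406.8×10⁻⁶ = 681.4 MPa, compressive.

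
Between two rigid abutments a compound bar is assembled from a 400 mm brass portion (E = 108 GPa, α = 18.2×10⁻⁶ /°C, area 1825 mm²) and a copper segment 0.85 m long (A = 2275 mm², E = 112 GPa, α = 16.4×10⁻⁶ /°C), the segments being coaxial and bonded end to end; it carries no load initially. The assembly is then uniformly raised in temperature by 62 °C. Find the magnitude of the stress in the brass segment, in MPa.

With the walls removed the bar would change length by δ_free = Σ αᵢΔT Lᵢ = 18.2×10⁻⁶×62×400 + 16.4×10⁻⁶×62×850 = 1.316 mm.
Since the ends are fixed, an axial force P builds up, equal in every segment, with P · Σ Lᵢ/(AᵢEᵢ) = δ_free.
The series flexibility is Σ Lᵢ/(AᵢEᵢ) = 400/(1825×108×10³) + 850/(2275×112×10³) = 5.365×10⁻⁶ mm/N.
P = 1.316 / 5.365×10⁻⁶ = 245200 N = 245.2 kN, compressive.
σ_{brass} = P / A = 245200 / 1825 = 134.4 MPa.

σ ≈ 134 MPa (compressive)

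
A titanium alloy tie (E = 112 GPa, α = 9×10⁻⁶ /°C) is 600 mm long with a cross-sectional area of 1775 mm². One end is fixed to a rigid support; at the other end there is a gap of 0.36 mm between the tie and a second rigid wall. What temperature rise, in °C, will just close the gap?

The gap closes when αΔT L = 0.36 mm, since the tie is still unstressed at that instant.
ΔT = 0.36 / (9×10⁻⁶ × 600) = 66.67 °C.

ΔT ≈ 66.7 °C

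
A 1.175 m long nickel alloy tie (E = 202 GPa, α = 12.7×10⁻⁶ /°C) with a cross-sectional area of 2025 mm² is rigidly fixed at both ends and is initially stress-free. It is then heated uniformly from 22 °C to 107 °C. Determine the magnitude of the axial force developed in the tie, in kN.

P ≈ 442 kN (compressive)

With zero net strain, σ = E·αΔT = 202 GPa × 12.7×10⁻⁶ × 85 = 218.1 MPa.
P = AEαΔT = 2025 × 202×10³ × 12.7×10⁻⁶ × 85 = 441.6 kN (compressive).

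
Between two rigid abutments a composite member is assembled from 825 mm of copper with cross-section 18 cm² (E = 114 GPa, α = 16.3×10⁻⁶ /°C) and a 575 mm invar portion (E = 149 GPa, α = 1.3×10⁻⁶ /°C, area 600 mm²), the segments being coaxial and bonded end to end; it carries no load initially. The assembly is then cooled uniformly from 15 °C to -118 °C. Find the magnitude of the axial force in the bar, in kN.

Free thermal contraction of the whole bar: Σ αᵢΔT Lᵢ = 16.3×10⁻⁶×133×825 + 1.3×10⁻⁶×133×575 = 1.888 mm.
The walls prevent any net length change, so an axial force P (same in every segment) develops. Compatibility: P · Σ Lᵢ/(AᵢEᵢ) = δ_free.
The series flexibility is Σ Lᵢ/(AᵢEᵢ) = 825/(1800×114×10³) + 575/(600×149×10³) = 1.045×10⁻⁵ mm/N.
P = 1.888 / 1.045×10⁻⁵ = 180600 N = 180.6 kN, tensile.

P ≈ 181 kN (tensile)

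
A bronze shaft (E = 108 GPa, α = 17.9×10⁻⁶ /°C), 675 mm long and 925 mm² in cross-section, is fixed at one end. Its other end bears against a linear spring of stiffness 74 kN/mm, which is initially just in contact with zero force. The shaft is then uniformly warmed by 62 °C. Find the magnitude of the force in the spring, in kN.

P ≈ 37 kN

Free thermal expansion: δ_free = αΔT L = 17.9×10⁻⁶ × 62 × 675 = 0.7491 mm.
Let P be the compressive force at the spring. The shaft shortens elastically by PL/(AE) and the spring compresses by P/k; together these equal δ_free.
P [ L/(AE) + 1/k ] = δ_free → P [ 675/(925×108×10³) + 1/(74×10³) ] = 0.7491.
P = 0.7491 / 2.027×10⁻⁵ = 36960 N.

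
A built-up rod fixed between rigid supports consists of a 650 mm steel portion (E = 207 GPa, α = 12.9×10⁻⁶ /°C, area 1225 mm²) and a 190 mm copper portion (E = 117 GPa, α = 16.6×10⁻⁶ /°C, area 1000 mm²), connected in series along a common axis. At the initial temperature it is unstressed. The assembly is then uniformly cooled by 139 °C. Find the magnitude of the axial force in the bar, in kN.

Free thermal contraction of the whole bar: Σ αᵢΔT Lᵢ = 12.9×10⁻⁶×139×650 + 16.6×10⁻⁶×139×190 = 1.604 mm.
The walls prevent any net length change, so an axial force P (same in every segment) develops. Compatibility: P · Σ Lᵢ/(AᵢEᵢ) = δ_free.
The series flexibility is Σ Lᵢ/(AᵢEᵢ) = 650/(1225×207×10³) + 190/(1000×117×10³) = 4.187×10⁻⁶ mm/N.
P = 1.604 / 4.187×10⁻⁶ = 383000 N = 383 kN, tensile.

P ≈ 383 kN (tensile)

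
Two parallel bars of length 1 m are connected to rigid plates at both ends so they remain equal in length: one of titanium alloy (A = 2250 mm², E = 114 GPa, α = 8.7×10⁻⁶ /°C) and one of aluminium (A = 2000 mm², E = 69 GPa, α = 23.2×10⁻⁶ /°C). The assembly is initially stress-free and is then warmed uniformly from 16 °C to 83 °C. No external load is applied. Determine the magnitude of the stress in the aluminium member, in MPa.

Equilibrium of a rigid end plate with no external load gives equal and opposite internal forces ±P in the two members. Since α_{aluminium} > α_{titanium alloy}, heating drives the aluminium into compression and the titanium alloy into tension.
Equating the net (thermal + elastic) strains gives |α₁ − α₂|·ΔT = P·[1/(A₁E₁) + 1/(A₂E₂)].
|α₁ − α₂|·ΔT = 14.5×10⁻⁶ × 67 = 0.0009715.
1/(A₁E₁) + 1/(A₂E₂) = 1/(2250×114×10³) + 1/(2000×69×10³) = 1.115×10⁻⁸ N⁻¹.
P = 0.0009715 / 1.115×10⁻⁸ = 87170 N = 87.17 kN.
σ_{aluminium} = P/A₂ = 87170/2000 = 43.58 MPa, compressive.

σ ≈ 43.6 MPa (compressive)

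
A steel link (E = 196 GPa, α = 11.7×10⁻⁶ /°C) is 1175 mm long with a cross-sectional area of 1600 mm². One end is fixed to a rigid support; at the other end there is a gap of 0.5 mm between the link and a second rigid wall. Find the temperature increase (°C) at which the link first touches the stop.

Contact occurs when the free expansion equals the gap: αΔT L = 0.5 mm.
So ΔT = g/(αL) = 0.5/(11.7×10⁻⁶ × 1175) = 36.37 °C.

ΔT ≈ 36.4 °C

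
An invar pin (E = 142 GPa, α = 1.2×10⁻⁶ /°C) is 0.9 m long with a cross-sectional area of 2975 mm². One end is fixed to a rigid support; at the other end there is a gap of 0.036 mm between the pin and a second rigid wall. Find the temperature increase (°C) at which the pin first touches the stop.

ΔT ≈ 33.3 °C

Contact occurs when the free expansion equals the gap: αΔT L = 0.036 mm.
ΔT = 0.036 / (1.2×10⁻⁶ × 900) = 33.33 °C.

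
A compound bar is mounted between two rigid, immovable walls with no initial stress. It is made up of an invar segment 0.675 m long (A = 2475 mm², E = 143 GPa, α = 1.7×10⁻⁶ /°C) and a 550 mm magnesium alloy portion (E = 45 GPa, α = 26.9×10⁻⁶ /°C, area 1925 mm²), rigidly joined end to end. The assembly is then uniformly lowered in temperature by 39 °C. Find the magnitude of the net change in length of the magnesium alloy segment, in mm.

With the walls removed the bar would change length by δ_free = Σ αᵢΔT Lᵢ = 1.7×10⁻⁶×39×675 + 26.9×10⁻⁶×39×550 = 0.6218 mm.
The rigid supports impose zero overall length change; the single axial force P common to all segments must satisfy P Σ Lᵢ/(AᵢEᵢ) = δ_free.
The series flexibility is Σ Lᵢ/(AᵢEᵢ) = 675/(2475×143×10³) + 550/(1925×45×10³) = 8.256×10⁻⁶ mm/N.
So P = 0.6218 / 8.256×10⁻⁶ = 75.31 kN, tensile.
For the magnesium alloy segment, free thermal change = 26.9×10⁻⁶×39×550 = 0.577 mm and elastic change from P = 75310×550/(1925×45×10³) = 0.4781 mm; these oppose, so the net change is 0.0989 mm (segment shortens).

|ΔL| ≈ 0.0989 mm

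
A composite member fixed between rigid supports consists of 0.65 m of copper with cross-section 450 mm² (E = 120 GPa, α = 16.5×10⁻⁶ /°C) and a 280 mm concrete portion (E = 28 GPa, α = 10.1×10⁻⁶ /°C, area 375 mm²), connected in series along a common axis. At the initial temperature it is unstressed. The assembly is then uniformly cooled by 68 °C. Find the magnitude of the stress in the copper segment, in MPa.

σ ≈ 52.9 MPa (tensile)

With the walls removed the bar would change length by δ_free = Σ αᵢΔT Lᵢ = 16.5×10⁻⁶×68×650 + 10.1×10⁻⁶×68×280 = 0.9216 mm.
Since the ends are fixed, an axial force P builds up, equal in every segment, with P · Σ Lᵢ/(AᵢEᵢ) = δ_free.
Σ Lᵢ/(AᵢEᵢ) = 650/(450×120×10³) + 280/(375×28×10³) = 3.87×10⁻⁵ mm/N.
P = 0.9216 / 3.87×10⁻⁵ = 23810 N = 23.81 kN, tensile.
σ_{copper} = P / A = 23810 / 450 = 52.92 MPa.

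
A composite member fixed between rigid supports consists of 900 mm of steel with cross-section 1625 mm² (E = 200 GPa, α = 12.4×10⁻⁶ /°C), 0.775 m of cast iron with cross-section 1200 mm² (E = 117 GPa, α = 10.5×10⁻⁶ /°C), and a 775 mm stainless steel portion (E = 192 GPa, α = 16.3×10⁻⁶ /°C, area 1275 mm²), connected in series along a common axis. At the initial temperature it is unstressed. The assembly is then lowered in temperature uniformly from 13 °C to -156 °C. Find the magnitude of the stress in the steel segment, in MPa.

With the walls removed the bar would change length by δ_free = Σ αᵢΔT Lᵢ = 12.4×10⁻⁶×169×900 + 10.5×10⁻⁶×169×775 + 16.3×10⁻⁶×169×775 = 5.396 mm.
Since the ends are fixed, an axial force P builds up, equal in every segment, with P · Σ Lᵢ/(AᵢEᵢ) = δ_free.
The series flexibility is Σ Lᵢ/(AᵢEᵢ) = 900/(1625×200×10³) + 775/(1200×117×10³) + 775/(1275×192×10³) = 1.146×10⁻⁵ mm/N.
Hence P = δ_free / Σ(L/AE) = 5.396/1.146×10⁻⁵ = 471.1 kN (tensile).
σ_{steel} = P / A = 471100 / 1625 = 289.9 MPa.

σ ≈ 290 MPa (tensile)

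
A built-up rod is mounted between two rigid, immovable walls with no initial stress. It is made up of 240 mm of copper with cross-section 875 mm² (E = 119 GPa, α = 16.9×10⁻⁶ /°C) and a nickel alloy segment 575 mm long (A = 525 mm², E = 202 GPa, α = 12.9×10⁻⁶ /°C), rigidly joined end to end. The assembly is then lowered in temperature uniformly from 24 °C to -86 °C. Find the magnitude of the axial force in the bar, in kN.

Free thermal contraction of the whole bar: Σ αᵢΔT Lᵢ = 16.9×10⁻⁶×110×240 + 12.9×10⁻⁶×110×575 = 1.262 mm.
Since the ends are fixed, an axial force P builds up, equal in every segment, with P · Σ Lᵢ/(AᵢEᵢ) = δ_free.
The series flexibility is Σ Lᵢ/(AᵢEᵢ) = 240/(875×119×10³) + 575/(525×202×10³) = 7.727×10⁻⁶ mm/N.
Hence P = δ_free / Σ(L/AE) = 1.262/7.727×10⁻⁶ = 163.3 kN (tensile).

P ≈ 163 kN (tensile)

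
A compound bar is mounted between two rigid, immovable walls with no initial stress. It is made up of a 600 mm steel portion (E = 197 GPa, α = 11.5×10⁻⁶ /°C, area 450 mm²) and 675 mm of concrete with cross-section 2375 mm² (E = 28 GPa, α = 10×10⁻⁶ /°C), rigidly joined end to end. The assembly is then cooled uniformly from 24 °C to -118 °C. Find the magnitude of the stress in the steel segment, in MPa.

σ ≈ 255 MPa (tensile)

Free thermal contraction of the whole bar: Σ αᵢΔT Lᵢ = 11.5×10⁻⁶×142×600 + 10×10⁻⁶×142×675 = 1.938 mm.
The rigid supports impose zero overall length change; the single axial force P common to all segments must satisfy P Σ Lᵢ/(AᵢEᵢ) = δ_free.
Σ Lᵢ/(AᵢEᵢ) = 600/(450×197×10³) + 675/(2375×28×10³) = 1.692×10⁻⁵ mm/N.
P = 1.938 / 1.692×10⁻⁵ = 114600 N = 114.6 kN, tensile.
σ_{steel} = P / A = 114600 / 450 = 254.6 MPa.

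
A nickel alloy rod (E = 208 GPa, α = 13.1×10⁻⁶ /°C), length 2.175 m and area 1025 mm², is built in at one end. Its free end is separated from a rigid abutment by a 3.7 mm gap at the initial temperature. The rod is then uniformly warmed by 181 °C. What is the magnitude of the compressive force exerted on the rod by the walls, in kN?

P ≈ 143 kN

Free thermal elongation = αΔT L = 13.1×10⁻⁶ × 181 × 2175 = 5.157 mm.
After closing the 3.7 mm clearance, 5.157 − 3.7 = 1.457 mm of expansion remains to be suppressed by the wall.
Compatibility: PL/(AE) = 1.457 mm, so σ = P/A = E × (1.457/2175) = 139.3 MPa.
P = σA = 139.3 × 1025 = 142.8 kN.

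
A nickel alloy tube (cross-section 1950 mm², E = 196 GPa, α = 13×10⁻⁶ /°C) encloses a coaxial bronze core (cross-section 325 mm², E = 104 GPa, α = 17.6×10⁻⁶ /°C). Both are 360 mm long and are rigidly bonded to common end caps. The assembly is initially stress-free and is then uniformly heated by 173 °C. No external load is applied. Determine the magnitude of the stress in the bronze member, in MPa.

Equilibrium of a rigid end plate with no external load gives equal and opposite internal forces ±P in the two members. Since α_{bronze} > α_{nickel alloy}, heating drives the bronze into compression and the nickel alloy into tension.
Compatibility of the two members (thermal + elastic change equal): (α₁ − α₂)ΔT = P·[1/(A₁E₁) + 1/(A₂E₂)].
|α₁ − α₂|·ΔT = 4.6×10⁻⁶ × 173 = 0.0007958.
1/(A₁E₁) + 1/(A₂E₂) = 1/(1950×196×10³) + 1/(325×104×10³) = 3.22×10⁻⁸ N⁻¹.
P = 0.0007958 / 3.22×10⁻⁸ = 24710 N = 24.71 kN.
σ_{bronze} = P/A₂ = 24710/325 = 76.04 MPa, compressive.

σ ≈ 76 MPa (compressive)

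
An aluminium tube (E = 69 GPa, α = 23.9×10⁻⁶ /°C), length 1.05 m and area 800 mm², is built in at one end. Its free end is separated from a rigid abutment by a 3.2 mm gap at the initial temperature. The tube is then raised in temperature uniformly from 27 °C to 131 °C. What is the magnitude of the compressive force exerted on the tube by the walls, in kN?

If the wall were absent the tube would grow by αΔT L = 23.9×10⁻⁶ × 104 × 1050 = 2.61 mm.
Since δ_free = 2.61 mm is less than the 3.2 mm gap, the tube never touches the wall. No axial force develops.

P ≈ 0 kN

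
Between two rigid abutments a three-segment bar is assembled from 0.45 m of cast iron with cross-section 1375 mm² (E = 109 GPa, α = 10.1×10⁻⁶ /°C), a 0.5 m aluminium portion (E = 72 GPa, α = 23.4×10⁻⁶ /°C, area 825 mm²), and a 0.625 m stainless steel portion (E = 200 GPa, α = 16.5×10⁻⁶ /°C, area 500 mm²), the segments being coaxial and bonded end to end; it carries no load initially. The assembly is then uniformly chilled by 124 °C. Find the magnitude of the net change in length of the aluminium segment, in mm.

|ΔL| ≈ 0.118 mm

With the walls removed the bar would change length by δ_free = Σ αᵢΔT Lᵢ = 10.1×10⁻⁶×124×450 + 23.4×10⁻⁶×124×500 + 16.5×10⁻⁶×124×625 = 3.293 mm.
The rigid supports impose zero overall length change; the single axial force P common to all segments must satisfy P Σ Lᵢ/(AᵢEᵢ) = δ_free.
Σ Lᵢ/(AᵢEᵢ) = 450/(1375×109×10³) + 500/(825×72×10³) + 625/(500×200×10³) = 1.767×10⁻⁵ mm/N.
P = 3.293 / 1.767×10⁻⁵ = 186400 N = 186.4 kN, tensile.
For the aluminium segment, free thermal change = 23.4×10⁻⁶×124×500 = 1.451 mm and elastic change from P = 186400×500/(825×72×10³) = 1.569 mm; these oppose, so the net change is 0.118 mm (segment lengthens).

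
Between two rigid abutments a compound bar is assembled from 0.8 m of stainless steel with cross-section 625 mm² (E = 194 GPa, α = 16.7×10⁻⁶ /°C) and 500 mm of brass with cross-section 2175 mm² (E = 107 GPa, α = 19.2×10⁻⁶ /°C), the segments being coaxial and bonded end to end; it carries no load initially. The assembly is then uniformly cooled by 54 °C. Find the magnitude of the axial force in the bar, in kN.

With the walls removed the bar would change length by δ_free = Σ αᵢΔT Lᵢ = 16.7×10⁻⁶×54×800 + 19.2×10⁻⁶×54×500 = 1.24 mm.
The rigid supports impose zero overall length change; the single axial force P common to all segments must satisfy P Σ Lᵢ/(AᵢEᵢ) = δ_free.
Σ Lᵢ/(AᵢEᵢ) = 800/(625×194×10³) + 500/(2175×107×10³) = 8.746×10⁻⁶ mm/N.
P = 1.24 / 8.746×10⁻⁶ = 141800 N = 141.8 kN, tensile.

P ≈ 142 kN (tensile)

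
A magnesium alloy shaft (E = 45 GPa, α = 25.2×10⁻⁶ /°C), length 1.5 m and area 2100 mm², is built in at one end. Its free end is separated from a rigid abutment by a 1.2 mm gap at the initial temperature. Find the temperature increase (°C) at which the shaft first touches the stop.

ΔT ≈ 31.7 °C

Contact occurs when the free expansion equals the gap: αΔT L = 1.2 mm.
So ΔT = g/(αL) = 1.2/(25.2×10⁻⁶ × 1500) = 31.75 °C.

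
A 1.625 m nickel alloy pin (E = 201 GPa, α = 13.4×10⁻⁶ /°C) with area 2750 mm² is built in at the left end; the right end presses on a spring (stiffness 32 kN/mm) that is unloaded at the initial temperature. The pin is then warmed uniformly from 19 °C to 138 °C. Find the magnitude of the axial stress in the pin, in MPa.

σ ≈ 27.6 MPa (compressive)

If the spring were absent the pin would lengthen by αΔT L = 13.4×10⁻⁶ × 119 × 1625 = 2.591 mm.
Let P be the compressive force at the spring. The pin shortens elastically by PL/(AE) and the spring compresses by P/k; together these equal δ_free.
P [ L/(AE) + 1/k ] = δ_free → P [ 1625/(2750×201×10³) + 1/(32×10³) ] = 2.591.
P = 2.591 / 3.419×10⁻⁵ = 75790 N.
σ = P/A = 75790/2750 = 27.56 MPa.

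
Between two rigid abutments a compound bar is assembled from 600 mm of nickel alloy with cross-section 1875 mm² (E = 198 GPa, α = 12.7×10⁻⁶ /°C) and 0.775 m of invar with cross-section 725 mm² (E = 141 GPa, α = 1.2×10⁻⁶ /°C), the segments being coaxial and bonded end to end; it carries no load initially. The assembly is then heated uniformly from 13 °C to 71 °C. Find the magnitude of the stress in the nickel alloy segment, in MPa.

Free thermal expansion of the whole bar: Σ αᵢΔT Lᵢ = 12.7×10⁻⁶×58×600 + 1.2×10⁻⁶×58×775 = 0.4959 mm.
The walls prevent any net length change, so an axial force P (same in every segment) develops. Compatibility: P · Σ Lᵢ/(AᵢEᵢ) = δ_free.
Σ Lᵢ/(AᵢEᵢ) = 600/(1875×198×10³) + 775/(725×141×10³) = 9.197×10⁻⁶ mm/N.
Hence P = δ_free / Σ(L/AE) = 0.4959/9.197×10⁻⁶ = 53.92 kN (compressive).
σ_{nickel alloy} = P / A = 53920 / 1875 = 28.76 MPa.

σ ≈ 28.8 MPa (compressive)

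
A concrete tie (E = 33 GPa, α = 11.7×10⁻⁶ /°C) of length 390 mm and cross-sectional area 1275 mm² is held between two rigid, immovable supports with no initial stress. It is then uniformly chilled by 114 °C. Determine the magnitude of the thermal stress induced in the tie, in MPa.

Because both ends are immovable the net strain is zero, and the suppressed thermal strain is αΔT = 11.7×10⁻⁶ × 114 = 1333.8×10⁻⁶.
σ = EαΔT = 33×10³ × 11.7×10⁻⁶ × 114 = 44.02 MPa (tensile; the tie is trying to contract).

σ ≈ 44 MPa (tensile)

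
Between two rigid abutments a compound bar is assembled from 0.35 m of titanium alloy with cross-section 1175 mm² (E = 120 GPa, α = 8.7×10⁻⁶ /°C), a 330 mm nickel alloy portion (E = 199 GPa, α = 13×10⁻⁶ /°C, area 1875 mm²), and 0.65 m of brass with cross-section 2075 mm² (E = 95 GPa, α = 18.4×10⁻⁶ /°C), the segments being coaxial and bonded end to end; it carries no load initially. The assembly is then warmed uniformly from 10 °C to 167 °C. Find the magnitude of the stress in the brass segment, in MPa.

If the supports were absent, the total length change would be Σ αᵢΔT Lᵢ = 8.7×10⁻⁶×157×350 + 13×10⁻⁶×157×330 + 18.4×10⁻⁶×157×650 = 3.029 mm.
The rigid supports impose zero overall length change; the single axial force P common to all segments must satisfy P Σ Lᵢ/(AᵢEᵢ) = δ_free.
The series flexibility is Σ Lᵢ/(AᵢEᵢ) = 350/(1175×120×10³) + 330/(1875×199×10³) + 650/(2075×95×10³) = 6.664×10⁻⁶ mm/N.
Hence P = δ_free / Σ(L/AE) = 3.029/6.664×10⁻⁶ = 454.6 kN (compressive).
σ_{brass} = P / A = 454600 / 2075 = 219.1 MPa.

σ ≈ 219 MPa (compressive)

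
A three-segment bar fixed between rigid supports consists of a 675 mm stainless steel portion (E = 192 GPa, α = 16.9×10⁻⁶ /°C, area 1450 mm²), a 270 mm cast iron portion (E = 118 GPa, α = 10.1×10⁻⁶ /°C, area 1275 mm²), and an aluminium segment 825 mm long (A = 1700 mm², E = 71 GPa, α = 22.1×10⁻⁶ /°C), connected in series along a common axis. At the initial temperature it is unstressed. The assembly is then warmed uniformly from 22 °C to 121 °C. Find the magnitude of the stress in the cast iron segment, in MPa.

Free thermal expansion of the whole bar: Σ αᵢΔT Lᵢ = 16.9×10⁻⁶×99×675 + 10.1×10⁻⁶×99×270 + 22.1×10⁻⁶×99×825 = 3.204 mm.
The walls prevent any net length change, so an axial force P (same in every segment) develops. Compatibility: P · Σ Lᵢ/(AᵢEᵢ) = δ_free.
Σ Lᵢ/(AᵢEᵢ) = 675/(1450×192×10³) + 270/(1275×118×10³) + 825/(1700×71×10³) = 1.105×10⁻⁵ mm/N.
So P = 3.204 / 1.105×10⁻⁵ = 289.9 kN, compressive.
σ_{cast iron} = P / A = 289900 / 1275 = 227.4 MPa.

σ ≈ 227 MPa (compressive)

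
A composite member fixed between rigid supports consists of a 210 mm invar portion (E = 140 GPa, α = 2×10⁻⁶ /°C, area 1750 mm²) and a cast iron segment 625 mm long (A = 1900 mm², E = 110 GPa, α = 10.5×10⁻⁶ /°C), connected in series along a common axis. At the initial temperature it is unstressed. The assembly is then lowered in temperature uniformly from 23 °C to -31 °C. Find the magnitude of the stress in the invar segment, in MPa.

σ ≈ 56 MPa (tensile)

If the supports were absent, the total length change would be Σ αᵢΔT Lᵢ = 2×10⁻⁶×54×210 + 10.5×10⁻⁶×54×625 = 0.3771 mm.
The rigid supports impose zero overall length change; the single axial force P common to all segments must satisfy P Σ Lᵢ/(AᵢEᵢ) = δ_free.
Σ Lᵢ/(AᵢEᵢ) = 210/(1750×140×10³) + 625/(1900×110×10³) = 3.848×10⁻⁶ mm/N.
So P = 0.3771 / 3.848×10⁻⁶ = 98 kN, tensile.
σ_{invar} = P / A = 98000 / 1750 = 56 MPa.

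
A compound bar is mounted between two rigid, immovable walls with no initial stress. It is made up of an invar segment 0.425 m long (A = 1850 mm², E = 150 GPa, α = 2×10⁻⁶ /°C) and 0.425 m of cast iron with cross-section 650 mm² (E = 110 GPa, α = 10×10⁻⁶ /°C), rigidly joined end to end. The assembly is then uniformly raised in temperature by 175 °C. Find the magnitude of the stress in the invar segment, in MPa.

σ ≈ 64.5 MPa (compressive)

With the walls removed the bar would change length by δ_free = Σ αᵢΔT Lᵢ = 2×10⁻⁶×175×425 + 10×10⁻⁶×175×425 = 0.8925 mm.
Since the ends are fixed, an axial force P builds up, equal in every segment, with P · Σ Lᵢ/(AᵢEᵢ) = δ_free.
The series flexibility is Σ Lᵢ/(AᵢEᵢ) = 425/(1850×150×10³) + 425/(650×110×10³) = 7.476×10⁻⁶ mm/N.
Hence P = δ_free / Σ(L/AE) = 0.8925/7.476×10⁻⁶ = 119.4 kN (compressive).
σ_{invar} = P / A = 119400 / 1850 = 64.53 MPa.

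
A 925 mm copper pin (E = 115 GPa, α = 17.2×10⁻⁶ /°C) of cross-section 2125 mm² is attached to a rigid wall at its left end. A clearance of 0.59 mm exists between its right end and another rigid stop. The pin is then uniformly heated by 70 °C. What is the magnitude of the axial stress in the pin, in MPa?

Unrestrained expansion: δ_free = αΔT L = 17.2×10⁻⁶ × 70 × 925 = 1.114 mm.
After closing the 0.59 mm clearance, 1.114 − 0.59 = 0.5237 mm of expansion remains to be suppressed by the wall.
Compatibility: PL/(AE) = 0.5237 mm, so σ = P/A = E × (0.5237/925) = 65.11 MPa.

σ ≈ 65.1 MPa (compressive)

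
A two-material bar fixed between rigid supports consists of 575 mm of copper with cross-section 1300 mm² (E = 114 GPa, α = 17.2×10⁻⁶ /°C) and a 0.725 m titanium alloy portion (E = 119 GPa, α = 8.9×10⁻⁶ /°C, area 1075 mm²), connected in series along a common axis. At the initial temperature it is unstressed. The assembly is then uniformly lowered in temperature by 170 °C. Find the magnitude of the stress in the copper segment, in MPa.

With the walls removed the bar would change length by δ_free = Σ αᵢΔT Lᵢ = 17.2×10⁻⁶×170×575 + 8.9×10⁻⁶×170×725 = 2.778 mm.
The walls prevent any net length change, so an axial force P (same in every segment) develops. Compatibility: P · Σ Lᵢ/(AᵢEᵢ) = δ_free.
The series flexibility is Σ Lᵢ/(AᵢEᵢ) = 575/(1300×114×10³) + 725/(1075×119×10³) = 9.547×10⁻⁶ mm/N.
P = 2.778 / 9.547×10⁻⁶ = 291000 N = 291 kN, tensile.
σ_{copper} = P / A = 291000 / 1300 = 223.8 MPa.

σ ≈ 224 MPa (tensile)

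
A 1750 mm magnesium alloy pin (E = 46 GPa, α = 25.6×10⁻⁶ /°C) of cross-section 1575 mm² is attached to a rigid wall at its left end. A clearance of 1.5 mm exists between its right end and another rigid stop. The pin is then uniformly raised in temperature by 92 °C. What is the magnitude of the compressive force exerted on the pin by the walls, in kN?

P ≈ 109 kN

Unrestrained expansion: δ_free = αΔT L = 25.6×10⁻⁶ × 92 × 1750 = 4.122 mm.
The gap closes (δ_free > 1.5 mm) and the wall then resists a further 4.122 − 1.5 = 2.622 mm of expansion.
So σ = E(δ_free − g)/L = 46×10³ × 2.622/1750 = 68.91 MPa.
Force on the wall = σA = 68.91 × 1575 mm² = 108.5 kN.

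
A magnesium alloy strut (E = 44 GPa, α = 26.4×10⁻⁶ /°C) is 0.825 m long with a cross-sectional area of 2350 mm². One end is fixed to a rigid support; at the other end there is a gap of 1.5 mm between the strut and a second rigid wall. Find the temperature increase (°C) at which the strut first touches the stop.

ΔT ≈ 68.9 °C

Contact occurs when the free expansion equals the gap: αΔT L = 1.5 mm.
So ΔT = g/(αL) = 1.5/(26.4×10⁻⁶ × 825) = 68.87 °C.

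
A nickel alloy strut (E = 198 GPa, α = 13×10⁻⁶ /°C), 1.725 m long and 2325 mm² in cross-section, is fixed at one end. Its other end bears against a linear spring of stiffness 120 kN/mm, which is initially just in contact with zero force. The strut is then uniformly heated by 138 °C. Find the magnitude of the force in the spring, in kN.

P ≈ 256 kN

Free thermal expansion: δ_free = αΔT L = 13×10⁻⁶ × 138 × 1725 = 3.095 mm.
With a force P in the spring, the elastic change of the strut is PL/(AE) and that of the spring is P/k; compatibility requires their sum to equal δ_free.
P [ L/(AE) + 1/k ] = δ_free → P [ 1725/(2325×198×10³) + 1/(120×10³) ] = 3.095.
P = 3.095 / 1.208×10⁻⁵ = 256200 N.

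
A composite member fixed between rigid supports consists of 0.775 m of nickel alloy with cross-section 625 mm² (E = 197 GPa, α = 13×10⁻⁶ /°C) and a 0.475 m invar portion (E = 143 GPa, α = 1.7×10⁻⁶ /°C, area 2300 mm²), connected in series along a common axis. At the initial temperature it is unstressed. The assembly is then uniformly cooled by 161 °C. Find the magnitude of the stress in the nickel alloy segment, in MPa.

σ ≈ 362 MPa (tensile)

With the walls removed the bar would change length by δ_free = Σ αᵢΔT Lᵢ = 13×10⁻⁶×161×775 + 1.7×10⁻⁶×161×475 = 1.752 mm.
The rigid supports impose zero overall length change; the single axial force P common to all segments must satisfy P Σ Lᵢ/(AᵢEᵢ) = δ_free.
The series flexibility is Σ Lᵢ/(AᵢEᵢ) = 775/(625×197×10³) + 475/(2300×143×10³) = 7.739×10⁻⁶ mm/N.
P = 1.752 / 7.739×10⁻⁶ = 226400 N = 226.4 kN, tensile.
σ_{nickel alloy} = P / A = 226400 / 625 = 362.3 MPa.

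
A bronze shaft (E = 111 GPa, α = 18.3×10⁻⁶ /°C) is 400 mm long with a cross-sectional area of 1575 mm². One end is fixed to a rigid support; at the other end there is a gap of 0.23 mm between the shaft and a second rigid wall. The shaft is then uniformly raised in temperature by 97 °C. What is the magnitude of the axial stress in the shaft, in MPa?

σ ≈ 133 MPa (compressive)

Free thermal elongation = αΔT L = 18.3×10⁻⁶ × 97 × 400 = 0.71 mm.
This exceeds the 0.23 mm gap, so the wall pushes back. The portion of expansion that must be recovered elastically is δ_free − gap = 0.71 − 0.23 = 0.48 mm.
That suppressed elongation corresponds to σ = E·Δ/L = 111×10³ × 0.48/400 = 133.2 MPa.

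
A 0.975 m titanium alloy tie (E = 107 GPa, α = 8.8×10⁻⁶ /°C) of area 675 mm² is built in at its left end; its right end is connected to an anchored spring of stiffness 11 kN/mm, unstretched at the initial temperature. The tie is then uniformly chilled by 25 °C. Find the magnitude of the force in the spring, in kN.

P ≈ 2.05 kN

If the spring were absent the tie would shorten by αΔT L = 8.8×10⁻⁶ × 25 × 975 = 0.2145 mm.
With a force P in the spring, the elastic change of the tie is PL/(AE) and that of the spring is P/k; compatibility requires their sum to equal δ_free.
P [ L/(AE) + 1/k ] = δ_free → P [ 975/(675×107×10³) + 1/(11×10³) ] = 0.2145.
P = 0.2145 / 0.0001044 = 2054 N.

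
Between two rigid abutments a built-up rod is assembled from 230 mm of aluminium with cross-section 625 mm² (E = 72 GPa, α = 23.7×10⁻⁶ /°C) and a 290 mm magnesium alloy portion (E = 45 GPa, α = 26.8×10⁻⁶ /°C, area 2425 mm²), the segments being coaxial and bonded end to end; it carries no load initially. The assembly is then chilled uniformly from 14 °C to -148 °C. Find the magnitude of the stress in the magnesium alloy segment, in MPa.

If the supports were absent, the total length change would be Σ αᵢΔT Lᵢ = 23.7×10⁻⁶×162×230 + 26.8×10⁻⁶×162×290 = 2.142 mm.
Since the ends are fixed, an axial force P builds up, equal in every segment, with P · Σ Lᵢ/(AᵢEᵢ) = δ_free.
Σ Lᵢ/(AᵢEᵢ) = 230/(625×72×10³) + 290/(2425×45×10³) = 7.769×10⁻⁶ mm/N.
Hence P = δ_free / Σ(L/AE) = 2.142/7.769×10⁻⁶ = 275.7 kN (tensile).
σ_{magnesium alloy} = P / A = 275700 / 2425 = 113.7 MPa.

σ ≈ 114 MPa (tensile)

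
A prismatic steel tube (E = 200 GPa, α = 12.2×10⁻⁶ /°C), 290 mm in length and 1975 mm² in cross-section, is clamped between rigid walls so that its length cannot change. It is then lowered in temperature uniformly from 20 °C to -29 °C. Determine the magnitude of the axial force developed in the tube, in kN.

The ends cannot move, so σ = EαΔT = 200×10³ × 12.2×10⁻⁶ × 49 = 119.6 MPa.
P = AEαΔT = 1975 × 200×10³ × 12.2×10⁻⁶ × 49 = 236.1 kN (tensile).

P ≈ 236 kN (tensile)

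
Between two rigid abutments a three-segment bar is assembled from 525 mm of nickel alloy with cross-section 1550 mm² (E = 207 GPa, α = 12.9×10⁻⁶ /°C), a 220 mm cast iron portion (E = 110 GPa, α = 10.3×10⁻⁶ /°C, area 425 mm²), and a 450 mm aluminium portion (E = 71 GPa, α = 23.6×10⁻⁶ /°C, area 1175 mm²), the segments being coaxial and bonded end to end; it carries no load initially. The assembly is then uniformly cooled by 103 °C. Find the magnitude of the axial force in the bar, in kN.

If the supports were absent, the total length change would be Σ αᵢΔT Lᵢ = 12.9×10⁻⁶×103×525 + 10.3×10⁻⁶×103×220 + 23.6×10⁻⁶×103×450 = 2.025 mm.
The walls prevent any net length change, so an axial force P (same in every segment) develops. Compatibility: P · Σ Lᵢ/(AᵢEᵢ) = δ_free.
Σ Lᵢ/(AᵢEᵢ) = 525/(1550×207×10³) + 220/(425×110×10³) + 450/(1175×71×10³) = 1.174×10⁻⁵ mm/N.
Hence P = δ_free / Σ(L/AE) = 2.025/1.174×10⁻⁵ = 172.5 kN (tensile).

P ≈ 173 kN (tensile)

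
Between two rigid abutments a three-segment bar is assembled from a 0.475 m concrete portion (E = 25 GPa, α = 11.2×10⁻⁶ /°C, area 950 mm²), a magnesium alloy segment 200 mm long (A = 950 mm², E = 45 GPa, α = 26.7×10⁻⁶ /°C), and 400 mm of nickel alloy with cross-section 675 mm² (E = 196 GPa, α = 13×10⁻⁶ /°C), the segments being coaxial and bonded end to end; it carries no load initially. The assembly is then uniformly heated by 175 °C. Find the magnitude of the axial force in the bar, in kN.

If the supports were absent, the total length change would be Σ αᵢΔT Lᵢ = 11.2×10⁻⁶×175×475 + 26.7×10⁻⁶×175×200 + 13×10⁻⁶×175×400 = 2.775 mm.
The walls prevent any net length change, so an axial force P (same in every segment) develops. Compatibility: P · Σ Lᵢ/(AᵢEᵢ) = δ_free.
Σ Lᵢ/(AᵢEᵢ) = 475/(950×25×10³) + 200/(950×45×10³) + 400/(675×196×10³) = 2.77×10⁻⁵ mm/N.
Hence P = δ_free / Σ(L/AE) = 2.775/2.77×10⁻⁵ = 100.2 kN (compressive).

P ≈ 100 kN (compressive)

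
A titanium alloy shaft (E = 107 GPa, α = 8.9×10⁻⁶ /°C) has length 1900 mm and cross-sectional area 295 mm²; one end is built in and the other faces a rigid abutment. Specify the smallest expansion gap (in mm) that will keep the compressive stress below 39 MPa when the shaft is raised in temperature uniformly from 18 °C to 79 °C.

g ≈ 0.339 mm

Free expansion if unrestrained: δ_free = αΔT L = 8.9×10⁻⁶ × 61 × 1900 = 1.032 mm.
At the allowable stress the elastic shortening the wall may impose is σL/E = 39 × 1900 / (107×10³) = 0.6925 mm.
So the gap has to take up the difference, g_min = δ_free − σL/E = 1.032 − 0.6925 = 0.339 mm.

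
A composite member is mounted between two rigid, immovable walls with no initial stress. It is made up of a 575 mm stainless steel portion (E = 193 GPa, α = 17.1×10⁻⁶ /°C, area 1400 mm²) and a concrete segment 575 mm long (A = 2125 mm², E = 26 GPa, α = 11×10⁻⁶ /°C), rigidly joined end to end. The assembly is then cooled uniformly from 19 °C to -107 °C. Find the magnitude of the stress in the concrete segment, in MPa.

Free thermal contraction of the whole bar: Σ αᵢΔT Lᵢ = 17.1×10⁻⁶×126×575 + 11×10⁻⁶×126×575 = 2.036 mm.
The walls prevent any net length change, so an axial force P (same in every segment) develops. Compatibility: P · Σ Lᵢ/(AᵢEᵢ) = δ_free.
Σ Lᵢ/(AᵢEᵢ) = 575/(1400×193×10³) + 575/(2125×26×10³) = 1.254×10⁻⁵ mm/N.
P = 2.036 / 1.254×10⁻⁵ = 162400 N = 162.4 kN, tensile.
σ_{concrete} = P / A = 162400 / 2125 = 76.43 MPa.

σ ≈ 76.4 MPa (tensile)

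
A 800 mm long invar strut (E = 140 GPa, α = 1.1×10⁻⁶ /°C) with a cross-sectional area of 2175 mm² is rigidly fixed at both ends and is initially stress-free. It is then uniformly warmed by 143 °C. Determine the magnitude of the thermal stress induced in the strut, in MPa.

With length fixed, the mechanical strain must cancel the thermal strain αΔT = 1.1×10⁻⁶ × 143 = 157.3×10⁻⁶.
The stress required to suppress this strain is σ = Eε = 140×10³ × 157.3×10⁻⁶ = 22.02 MPa, compressive since the strut is trying to expand.

σ ≈ 22 MPa (compressive)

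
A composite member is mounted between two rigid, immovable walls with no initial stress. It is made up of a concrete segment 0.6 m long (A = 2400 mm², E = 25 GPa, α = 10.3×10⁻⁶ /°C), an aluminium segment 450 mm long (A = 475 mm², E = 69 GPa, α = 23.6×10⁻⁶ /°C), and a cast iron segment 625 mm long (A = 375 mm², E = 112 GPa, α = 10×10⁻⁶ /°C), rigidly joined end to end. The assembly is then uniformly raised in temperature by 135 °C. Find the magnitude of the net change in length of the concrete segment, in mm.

|ΔL| ≈ 0.0284 mm

With the walls removed the bar would change length by δ_free = Σ αᵢΔT Lᵢ = 10.3×10⁻⁶×135×600 + 23.6×10⁻⁶×135×450 + 10×10⁻⁶×135×625 = 3.112 mm.
Since the ends are fixed, an axial force P builds up, equal in every segment, with P · Σ Lᵢ/(AᵢEᵢ) = δ_free.
Σ Lᵢ/(AᵢEᵢ) = 600/(2400×25×10³) + 450/(475×69×10³) + 625/(375×112×10³) = 3.861×10⁻⁵ mm/N.
Hence P = δ_free / Σ(L/AE) = 3.112/3.861×10⁻⁵ = 80.59 kN (compressive).
For the concrete segment, free thermal change = 10.3×10⁻⁶×135×600 = 0.8343 mm and elastic change from P = 80590×600/(2400×25×10³) = 0.8059 mm; these oppose, so the net change is 0.0284 mm (segment lengthens).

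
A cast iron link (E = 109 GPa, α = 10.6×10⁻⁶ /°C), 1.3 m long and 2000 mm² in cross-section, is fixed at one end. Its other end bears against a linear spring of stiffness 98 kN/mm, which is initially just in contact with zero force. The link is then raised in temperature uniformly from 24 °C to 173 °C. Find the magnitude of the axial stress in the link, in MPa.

The unrestrained thermal change is αΔT L = 10.6×10⁻⁶ × 149 × 1300 = 2.053 mm.
With a force P in the spring, the elastic change of the link is PL/(AE) and that of the spring is P/k; compatibility requires their sum to equal δ_free.
P [ L/(AE) + 1/k ] = δ_free → P [ 1300/(2000×109×10³) + 1/(98×10³) ] = 2.053.
P = 2.053 / 1.617×10⁻⁵ = 127000 N.
σ = P/A = 127000/2000 = 63.5 MPa.

σ ≈ 63.5 MPa (compressive)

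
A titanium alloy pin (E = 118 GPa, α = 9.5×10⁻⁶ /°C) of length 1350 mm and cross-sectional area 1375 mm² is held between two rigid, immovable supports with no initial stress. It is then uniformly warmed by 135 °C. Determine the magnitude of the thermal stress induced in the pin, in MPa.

The supports are rigid, so the total axial strain is zero. The restrained thermal strain is ε = αΔT = 9.5×10⁻⁶ × 135 = 1282.5×10⁻⁶.
σ = EαΔT = 118×10³ × 9.5×10⁻⁶ × 135 = 151.3 MPa (compressive; the pin is trying to expand).

σ ≈ 151 MPa (compressive)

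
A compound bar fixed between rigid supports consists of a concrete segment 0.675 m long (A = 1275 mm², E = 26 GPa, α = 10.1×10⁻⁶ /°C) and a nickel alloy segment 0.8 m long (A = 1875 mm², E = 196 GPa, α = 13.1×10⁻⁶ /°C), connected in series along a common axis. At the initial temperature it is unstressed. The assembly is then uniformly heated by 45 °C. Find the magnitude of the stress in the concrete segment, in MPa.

If the supports were absent, the total length change would be Σ αᵢΔT Lᵢ = 10.1×10⁻⁶×45×675 + 13.1×10⁻⁶×45×800 = 0.7784 mm.
The rigid supports impose zero overall length change; the single axial force P common to all segments must satisfy P Σ Lᵢ/(AᵢEᵢ) = δ_free.
The series flexibility is Σ Lᵢ/(AᵢEᵢ) = 675/(1275×26×10³) + 800/(1875×196×10³) = 2.254×10⁻⁵ mm/N.
So P = 0.7784 / 2.254×10⁻⁵ = 34.54 kN, compressive.
σ_{concrete} = P / A = 34540 / 1275 = 27.09 MPa.

σ ≈ 27.1 MPa (compressive)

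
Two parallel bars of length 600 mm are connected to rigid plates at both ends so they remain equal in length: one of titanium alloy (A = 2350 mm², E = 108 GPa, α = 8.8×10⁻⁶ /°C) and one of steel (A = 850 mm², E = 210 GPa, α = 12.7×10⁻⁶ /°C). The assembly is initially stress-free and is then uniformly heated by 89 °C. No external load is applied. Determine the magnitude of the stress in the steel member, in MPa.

Both members must finish at the same length. With the larger α, the steel tends to over-expand; the plates restrain it, putting the steel in compression and the titanium alloy in tension. With no external load the two internal forces are equal and opposite, magnitude P.
Equating the net (thermal + elastic) strains gives |α₁ − α₂|·ΔT = P·[1/(A₁E₁) + 1/(A₂E₂)].
|α₁ − α₂|·ΔT = 3.9×10⁻⁶ × 89 = 0.0003471.
1/(A₁E₁) + 1/(A₂E₂) = 1/(2350×108×10³) + 1/(850×210×10³) = 9.542×10⁻⁹ N⁻¹.
So P = 0.0003471 / 9.542×10⁻⁹ = 36.37 kN.
σ_{steel} = P/A₂ = 36370/850 = 42.79 MPa, compressive.

σ ≈ 42.8 MPa (compressive)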